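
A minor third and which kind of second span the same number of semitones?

A minor third spans 3 semitones.
A second spanning 3 semitones is augmented (the major second is 2).

augmented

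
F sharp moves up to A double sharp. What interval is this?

Counting letters F–G–A gives a third.
F#→A## = 5 semitones, 1 wider than the major third (4), so augmented.

augmented third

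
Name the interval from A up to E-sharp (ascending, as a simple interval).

Counting letters A–B–C–D–E gives a fifth.
A→E# = 8 semitones, 1 wider than the perfect fifth (7), so augmented.

augmented fifth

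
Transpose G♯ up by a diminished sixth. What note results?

G up a major sixth is E, so the target letter is E.
From G#, a diminished sixth is 7 semitones up: Eb.

Eb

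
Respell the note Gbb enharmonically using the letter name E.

E#

Gbb is pitch class 5. The letter E alone is pitch class 4.
To reach pitch class 5 from E requires an offset of +1 semitone, i.e. sharp: E#.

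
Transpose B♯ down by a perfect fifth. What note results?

A fifth below B lands on the letter E.
A perfect fifth spans 7 semitones, so B# moves to pitch class 5. On the letter E that is E#.

E#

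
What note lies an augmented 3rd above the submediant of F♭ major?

F#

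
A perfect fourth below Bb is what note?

B down a perfect fourth is F#, so the target letter is F.
From Bb, a perfect fourth is 5 semitones down: F.

F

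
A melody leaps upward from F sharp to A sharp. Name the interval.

major third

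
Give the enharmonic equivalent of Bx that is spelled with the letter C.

B## is pitch class 1. The letter C alone is pitch class 0.
To reach pitch class 1 from C requires an offset of +1 semitone, i.e. sharp: C#.

C#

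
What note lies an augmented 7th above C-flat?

B

A seventh above C lands on the letter B.
An augmented seventh spans 12 semitones, so Cb moves to pitch class 11. On the letter B that is B.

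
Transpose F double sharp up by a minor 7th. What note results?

A seventh above F lands on the letter E.
A minor seventh spans 10 semitones, so F## moves to pitch class 5. On the letter E that is E#.

E#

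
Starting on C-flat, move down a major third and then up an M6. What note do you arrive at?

Fb

A major third down from Cb is Abb (letter A, 4 semitones down).
A major sixth up from Abb is Fb (letter F, 9 semitones up).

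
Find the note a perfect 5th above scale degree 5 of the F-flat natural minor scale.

Gb

Scale degree 5 of Fb natural minor is Cb.
A perfect fifth (7 semitones) above Cb lands on the letter G, giving Gb.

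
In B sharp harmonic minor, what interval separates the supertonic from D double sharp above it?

major second

The supertonic of B# harmonic minor is C##.
C## up to D##: letters C→D make it a second; 2 semitones makes it major.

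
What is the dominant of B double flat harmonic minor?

The Bbb harmonic minor scale runs Bbb Cb Dbb Ebb Fb Gbb Ab.
Degree 5 is Fb.

Fb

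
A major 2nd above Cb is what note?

Db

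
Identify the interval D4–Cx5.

augmented seventh

Counting letters D–E–F–G–A–B–C gives a seventh.
D→C## = 12 semitones, 1 wider than the major seventh (11), so augmented.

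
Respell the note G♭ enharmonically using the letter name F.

F#

Gb is pitch class 6. The letter F alone is pitch class 5.
To reach pitch class 6 from F requires an offset of +1 semitone, i.e. sharp: F#.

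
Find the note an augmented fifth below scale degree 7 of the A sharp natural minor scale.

Scale degree 7 of A# natural minor is G#.
An augmented fifth (8 semitones) below G# lands on the letter C, giving C.

C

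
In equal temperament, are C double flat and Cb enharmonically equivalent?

No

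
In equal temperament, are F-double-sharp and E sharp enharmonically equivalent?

No

F## is pitch class 7; E# is pitch class 5.
The pitch classes differ (7 vs. 5), so they are not enharmonic equivalents.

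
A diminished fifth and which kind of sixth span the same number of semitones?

doubly diminished

A diminished fifth spans 6 semitones.
A sixth spanning 6 semitones is doubly diminished (the major sixth is 9).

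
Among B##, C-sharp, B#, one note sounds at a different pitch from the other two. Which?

In 12-tone equal temperament, enharmonic equivalents share a pitch class. B## is pitch class 1; C# is pitch class 1; B# is pitch class 0.
B## and C# share pitch class 1, while B# is pitch class 0.

B#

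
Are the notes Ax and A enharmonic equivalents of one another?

Two spellings are enharmonically equivalent only if they share a pitch class.
Here A## → 11, A → 9; 9 ≠ 11, so they are not.

No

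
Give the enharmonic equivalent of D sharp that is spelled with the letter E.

D# is pitch class 3. The letter E alone is pitch class 4.
To reach pitch class 3 from E requires an offset of -1 semitone, i.e. flat: Eb.

Eb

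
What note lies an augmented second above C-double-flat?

C up a major second is D, so the target letter is D.
From Cbb, an augmented second is 3 semitones up: Db.

Db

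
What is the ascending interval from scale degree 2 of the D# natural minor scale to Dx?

Scale degree 2 of D# natural minor is E#.
E# up to D##: letters E→D make it a seventh; 11 semitones makes it major.

major seventh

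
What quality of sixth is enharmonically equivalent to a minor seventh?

augmented

A minor seventh spans 10 semitones.
A sixth spanning 10 semitones is augmented (the major sixth is 9).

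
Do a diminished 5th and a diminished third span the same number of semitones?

No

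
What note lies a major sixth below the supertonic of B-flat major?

The supertonic of Bb major is C.
A major sixth (9 semitones) below C lands on the letter E, giving Eb.

Eb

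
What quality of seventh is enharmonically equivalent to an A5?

An augmented fifth spans 8 semitones.
A seventh spanning 8 semitones is doubly diminished (the major seventh is 11).

doubly diminished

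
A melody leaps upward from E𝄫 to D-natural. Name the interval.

augmented seventh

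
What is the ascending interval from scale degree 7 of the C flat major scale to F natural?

perfect fifth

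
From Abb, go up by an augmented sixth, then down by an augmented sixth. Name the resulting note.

An augmented sixth up from Abb is F (letter F, 10 semitones up).
An augmented sixth down from F is Abb (letter A, 10 semitones down).

Abb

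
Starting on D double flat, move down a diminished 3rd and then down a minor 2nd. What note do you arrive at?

A diminished third down from Dbb is Bb (letter B, 2 semitones down).
A minor second down from Bb is A (letter A, 1 semitone down).

A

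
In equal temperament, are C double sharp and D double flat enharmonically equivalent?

C## is pitch class 2; Dbb is pitch class 0.
The pitch classes differ (2 vs. 0), so they are not enharmonic equivalents.

No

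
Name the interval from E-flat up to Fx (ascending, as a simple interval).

doubly augmented second

Counting letters E–F gives a second.
Eb→F## = 4 semitones, 2 wider than the major second (2), so doubly augmented.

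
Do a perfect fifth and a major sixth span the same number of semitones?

No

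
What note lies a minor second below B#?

A##

B down a major second is A, so the target letter is A.
From B#, a minor second is 1 semitone down: A##.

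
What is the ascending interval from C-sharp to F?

diminished fourth

Counting letters C–D–E–F gives a fourth.
C#→F = 4 semitones, 1 narrower than the perfect fourth (5), so diminished.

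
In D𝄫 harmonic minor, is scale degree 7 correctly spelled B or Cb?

Each scale degree takes a distinct letter name. Degree 7 of a scale on D must use the letter C.
Cb and B are enharmonically the same pitch, but only Cb uses the letter C, so it is the correct spelling here.

Cb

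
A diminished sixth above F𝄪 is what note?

D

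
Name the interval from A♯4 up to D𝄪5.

Counting letters A–B–C–D gives a fourth.
A#→D## = 6 semitones, 1 wider than the perfect fourth (5), so augmented.

augmented fourth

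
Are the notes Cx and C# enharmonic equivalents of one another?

C## is pitch class 2; C# is pitch class 1.
The pitch classes differ (2 vs. 1), so they are not enharmonic equivalents.

No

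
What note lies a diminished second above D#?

D up a major second is E, so the target letter is E.
From D#, a diminished second is 0 semitones up: Eb.

Eb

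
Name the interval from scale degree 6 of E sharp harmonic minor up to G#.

perfect fifth

Scale degree 6 of E# harmonic minor is C#.
C# up to G#: letters C→G make it a fifth; 7 semitones makes it perfect.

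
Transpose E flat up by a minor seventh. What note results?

A seventh above E lands on the letter D.
A minor seventh spans 10 semitones, so Eb moves to pitch class 1. On the letter D that is Db.

Db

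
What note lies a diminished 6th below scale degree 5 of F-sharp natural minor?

E##

Scale degree 5 of F# natural minor is C#.
A diminished sixth (7 semitones) below C# lands on the letter E, giving E##.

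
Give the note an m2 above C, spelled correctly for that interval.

A second above C lands on the letter D.
A minor second spans 1 semitone, so C moves to pitch class 1. On the letter D that is Db.

Db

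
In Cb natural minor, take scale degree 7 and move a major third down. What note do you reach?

Scale degree 7 of Cb natural minor is Bbb.
A major third (4 semitones) below Bbb lands on the letter G, giving Gbb.

Gbb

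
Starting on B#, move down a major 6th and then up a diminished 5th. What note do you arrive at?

A

A major sixth down from B# is D# (letter D, 9 semitones down).
A diminished fifth up from D# is A (letter A, 6 semitones up).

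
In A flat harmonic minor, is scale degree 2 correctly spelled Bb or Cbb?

Each scale degree takes a distinct letter name. Degree 2 of a scale on A must use the letter B.
Bb and Cbb are enharmonically the same pitch, but only Bb uses the letter B, so it is the correct spelling here.

Bb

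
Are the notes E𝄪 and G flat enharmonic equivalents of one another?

Yes

E## is pitch class 6; Gb is pitch class 6.
All spellings map to pitch class 6, so they are enharmonically equivalent.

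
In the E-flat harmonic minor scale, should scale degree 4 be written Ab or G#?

Ab

Each scale degree takes a distinct letter name. Degree 4 of a scale on E must use the letter A.
Ab and G# are enharmonically the same pitch, but only Ab uses the letter A, so it is the correct spelling here.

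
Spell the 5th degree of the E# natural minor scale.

B#

The E# natural minor scale runs E# F## G# A# B# C# D#.
Degree 5 is B#.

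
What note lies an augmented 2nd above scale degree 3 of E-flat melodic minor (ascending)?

A

Scale degree 3 of Eb melodic minor (ascending) is Gb.
An augmented second (3 semitones) above Gb lands on the letter A, giving A.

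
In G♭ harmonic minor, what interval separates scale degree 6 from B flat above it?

augmented fifth

Scale degree 6 of Gb harmonic minor is Ebb.
Ebb up to Bb: letters E→B make it a fifth; 8 semitones makes it augmented.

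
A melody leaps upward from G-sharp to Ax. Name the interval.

augmented second

Counting letters G–A gives a second.
G#→A## = 3 semitones, 1 wider than the major second (2), so augmented.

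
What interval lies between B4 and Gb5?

The letter names run B→G, a span of 5 letter steps, so the interval is some kind of sixth.
B to Gb is 7 semitones. A major sixth is 9, so 7 makes it diminished.

diminished sixth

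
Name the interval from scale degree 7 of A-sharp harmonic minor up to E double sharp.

major sixth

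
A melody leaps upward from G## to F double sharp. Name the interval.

minor seventh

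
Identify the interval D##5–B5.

diminished sixth

Counting letters D–E–F–G–A–B gives a sixth.
D##→B = 7 semitones, 2 narrower than the major sixth (9), so diminished.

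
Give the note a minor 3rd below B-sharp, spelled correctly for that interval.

G##

B down a major third is G, so the target letter is G.
From B#, a minor third is 3 semitones down: G##.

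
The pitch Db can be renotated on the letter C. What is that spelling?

Db is pitch class 1. The letter C alone is pitch class 0.
To reach pitch class 1 from C requires an offset of +1 semitone, i.e. sharp: C#.

C#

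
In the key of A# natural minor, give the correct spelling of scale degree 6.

F#

Degree 6 takes the letter 5 steps above A, which is F.
In natural minor, degree 6 sits 8 semitones above the tonic. A# + 8 semitones is pitch class 6, spelled on F as F#.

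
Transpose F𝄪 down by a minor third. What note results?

D##

F down a major third is Db, so the target letter is D.
From F##, a minor third is 3 semitones down: D##.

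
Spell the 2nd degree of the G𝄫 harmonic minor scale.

Abb

Degree 2 takes the letter 1 step above G, which is A.
In harmonic minor, degree 2 sits 2 semitones above the tonic. Gbb + 2 semitones is pitch class 7, spelled on A as Abb.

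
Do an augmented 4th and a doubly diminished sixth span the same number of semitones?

Yes

An augmented fourth spans 6 semitones; a doubly diminished sixth spans 6.
They are enharmonically equivalent.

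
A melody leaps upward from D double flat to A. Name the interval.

The letter names run D→A, a span of 4 letter steps, so the interval is some kind of fifth.
Dbb to A is 9 semitones. A perfect fifth is 7, so 9 makes it doubly augmented.

doubly augmented fifth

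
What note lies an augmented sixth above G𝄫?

Eb

A sixth above G lands on the letter E.
An augmented sixth spans 10 semitones, so Gbb moves to pitch class 3. On the letter E that is Eb.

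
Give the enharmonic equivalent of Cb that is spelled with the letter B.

B

Cb is pitch class 11. The letter B alone is pitch class 11.
Pitch class 11 on B needs no accidental: B.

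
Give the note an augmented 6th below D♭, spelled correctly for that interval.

A sixth below D lands on the letter F.
An augmented sixth spans 10 semitones, so Db moves to pitch class 3. On the letter F that is Fbb.

Fbb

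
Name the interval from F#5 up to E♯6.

major seventh

Counting letters F–G–A–B–C–D–E gives a seventh.
F#→E# = 11 semitones, exactly the major seventh.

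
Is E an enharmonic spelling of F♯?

Two spellings are enharmonically equivalent only if they share a pitch class.
Here E → 4, F# → 6; 4 ≠ 6, so they are not.

No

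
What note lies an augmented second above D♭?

D up a major second is E, so the target letter is E.
From Db, an augmented second is 3 semitones up: E.

E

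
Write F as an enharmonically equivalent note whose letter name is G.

Gbb

Plain G sits 2 semitones above F, so on the letter G the same pitch needs a double flat: Gbb.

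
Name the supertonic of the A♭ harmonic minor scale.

The Ab harmonic minor scale runs Ab Bb Cb Db Eb Fb G.
Degree 2 is Bb.

Bb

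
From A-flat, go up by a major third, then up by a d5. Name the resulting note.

Gb

A major third up from Ab is C (letter C, 4 semitones up).
A diminished fifth up from C is Gb (letter G, 6 semitones up).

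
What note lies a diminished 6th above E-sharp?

A sixth above E lands on the letter C.
A diminished sixth spans 7 semitones, so E# moves to pitch class 0. On the letter C that is C.

C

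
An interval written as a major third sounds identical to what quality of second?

doubly augmented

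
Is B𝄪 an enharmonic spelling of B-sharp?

No

B## is pitch class 1; B# is pitch class 0.
The pitch classes differ (1 vs. 0), so they are not enharmonic equivalents.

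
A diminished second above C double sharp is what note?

D

A second above C lands on the letter D.
A diminished second spans 0 semitones, so C## moves to pitch class 2. On the letter D that is D.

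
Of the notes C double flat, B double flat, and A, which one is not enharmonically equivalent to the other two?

In 12-tone equal temperament, enharmonic equivalents share a pitch class. Cbb is pitch class 10; Bbb is pitch class 9; A is pitch class 9.
Bbb and A share pitch class 9, while Cbb is pitch class 10.

Cbb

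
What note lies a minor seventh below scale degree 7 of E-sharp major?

E##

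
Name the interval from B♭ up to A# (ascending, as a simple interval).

augmented seventh

The letter names run B→A, a span of 6 letter steps, so the interval is some kind of seventh.
Bb to A# is 12 semitones. A major seventh is 11, so 12 makes it augmented.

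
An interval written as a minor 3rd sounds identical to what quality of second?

augmented

A minor third spans 3 semitones.
A second spanning 3 semitones is augmented (the major second is 2).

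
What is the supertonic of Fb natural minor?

Gb

The Fb natural minor scale runs Fb Gb Abb Bbb Cb Dbb Ebb.
Degree 2 is Gb.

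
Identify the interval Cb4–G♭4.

The letter names run C→G, a span of 4 letter steps, so the interval is some kind of fifth.
Cb to Gb is 7 semitones. A perfect fifth is 7, so 7 makes it perfect.

perfect fifth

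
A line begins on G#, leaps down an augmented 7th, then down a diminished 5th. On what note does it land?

An augmented seventh down from G# is Ab (letter A, 12 semitones down).
A diminished fifth down from Ab is D (letter D, 6 semitones down).

D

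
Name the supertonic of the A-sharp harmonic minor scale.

Degree 2 takes the letter 1 step above A, which is B.
In harmonic minor, degree 2 sits 2 semitones above the tonic. A# + 2 semitones is pitch class 0, spelled on B as B#.

B#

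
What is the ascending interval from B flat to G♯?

augmented sixth

Counting letters B–C–D–E–F–G gives a sixth.
Bb→G# = 10 semitones, 1 wider than the major sixth (9), so augmented.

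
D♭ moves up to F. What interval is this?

The letter names run D→F, a span of 2 letter steps, so the interval is some kind of third.
Db to F is 4 semitones. A major third is 4, so 4 makes it major.

major third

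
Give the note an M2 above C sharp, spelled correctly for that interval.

C up a major second is D, so the target letter is D.
From C#, a major second is 2 semitones up: D#.

D#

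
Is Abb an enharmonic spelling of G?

Yes

Abb = pitch class 7 and G = pitch class 7 — the same pitch class, so they are enharmonic equivalents.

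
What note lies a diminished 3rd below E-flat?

C#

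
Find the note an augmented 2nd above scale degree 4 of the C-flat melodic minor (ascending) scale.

Scale degree 4 of Cb melodic minor (ascending) is Fb.
An augmented second (3 semitones) above Fb lands on the letter G, giving G.

G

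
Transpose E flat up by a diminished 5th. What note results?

E up a perfect fifth is B, so the target letter is B.
From Eb, a diminished fifth is 6 semitones up: Bbb.

Bbb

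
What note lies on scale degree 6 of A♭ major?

F

The Ab major scale runs Ab Bb C Db Eb F G.
Degree 6 is F.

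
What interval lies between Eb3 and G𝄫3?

Counting letters E–F–G gives a third.
Eb→Gbb = 2 semitones, 2 narrower than the major third (4), so diminished.

diminished third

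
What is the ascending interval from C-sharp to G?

Counting letters C–D–E–F–G gives a fifth.
C#→G = 6 semitones, 1 narrower than the perfect fifth (7), so diminished.

diminished fifth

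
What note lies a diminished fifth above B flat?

A fifth above B lands on the letter F.
A diminished fifth spans 6 semitones, so Bb moves to pitch class 4. On the letter F that is Fb.

Fb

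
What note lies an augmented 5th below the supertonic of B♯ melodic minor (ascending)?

The supertonic of B# melodic minor (ascending) is C##.
An augmented fifth (8 semitones) below C## lands on the letter F, giving F#.

F#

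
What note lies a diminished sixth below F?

F down a major sixth is Ab, so the target letter is A.
From F, a diminished sixth is 7 semitones down: A#.

A#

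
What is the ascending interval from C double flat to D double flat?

major second

Counting letters C–D gives a second.
Cbb→Dbb = 2 semitones, exactly the major second.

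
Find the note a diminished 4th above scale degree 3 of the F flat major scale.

Scale degree 3 of Fb major is Ab.
A diminished fourth (4 semitones) above Ab lands on the letter D, giving Dbb.

Dbb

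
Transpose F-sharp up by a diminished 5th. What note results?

F up a perfect fifth is C, so the target letter is C.
From F#, a diminished fifth is 6 semitones up: C.

C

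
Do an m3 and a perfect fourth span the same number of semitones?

No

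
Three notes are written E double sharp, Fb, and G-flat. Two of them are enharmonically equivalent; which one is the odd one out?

Fb

In 12-tone equal temperament, enharmonic equivalents share a pitch class. E## is pitch class 6; Fb is pitch class 4; Gb is pitch class 6.
E## and Gb share pitch class 6, while Fb is pitch class 4.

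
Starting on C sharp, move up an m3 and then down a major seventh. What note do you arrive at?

A minor third up from C# is E (letter E, 3 semitones up).
A major seventh down from E is F (letter F, 11 semitones down).

F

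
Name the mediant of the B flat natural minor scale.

Degree 3 takes the letter 2 steps above B, which is D.
In natural minor, degree 3 sits 3 semitones above the tonic. Bb + 3 semitones is pitch class 1, spelled on D as Db.

Db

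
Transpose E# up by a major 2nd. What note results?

A second above E lands on the letter F.
A major second spans 2 semitones, so E# moves to pitch class 7. On the letter F that is F##.

F##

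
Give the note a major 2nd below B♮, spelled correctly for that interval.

B down a major second is A, so the target letter is A.
From B, a major second is 2 semitones down: A.

A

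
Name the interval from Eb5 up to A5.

The letter names run E→A, a span of 3 letter steps, so the interval is some kind of fourth.
Eb to A is 6 semitones. A perfect fourth is 5, so 6 makes it augmented.

augmented fourth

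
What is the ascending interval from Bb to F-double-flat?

The letter names run B→F, a span of 4 letter steps, so the interval is some kind of fifth.
Bb to Fbb is 5 semitones. A perfect fifth is 7, so 5 makes it doubly diminished.

doubly diminished fifth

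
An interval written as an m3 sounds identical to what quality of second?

augmented

A minor third spans 3 semitones.
A second spanning 3 semitones is augmented (the major second is 2).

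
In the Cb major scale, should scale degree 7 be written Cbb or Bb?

Bb

Each scale degree takes a distinct letter name. Degree 7 of a scale on C must use the letter B.
Bb and Cbb are enharmonically the same pitch, but only Bb uses the letter B, so it is the correct spelling here.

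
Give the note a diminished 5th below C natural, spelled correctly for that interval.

F#

A fifth below C lands on the letter F.
A diminished fifth spans 6 semitones, so C moves to pitch class 6. On the letter F that is F#.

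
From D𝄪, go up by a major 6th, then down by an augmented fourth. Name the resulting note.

F##

A major sixth up from D## is B## (letter B, 9 semitones up).
An augmented fourth down from B## is F## (letter F, 6 semitones down).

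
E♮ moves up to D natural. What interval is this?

minor seventh

The letter names run E→D, a span of 6 letter steps, so the interval is some kind of seventh.
E to D is 10 semitones. A major seventh is 11, so 10 makes it minor.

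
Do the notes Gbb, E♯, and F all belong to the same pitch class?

Yes

Gbb = pitch class 5 and E# = pitch class 5 and F = pitch class 5 — the same pitch class, so they are enharmonic equivalents.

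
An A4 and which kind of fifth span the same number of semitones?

An augmented fourth spans 6 semitones.
A fifth spanning 6 semitones is diminished (the perfect fifth is 7).

diminished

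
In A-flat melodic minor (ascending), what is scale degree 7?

The Ab melodic minor (ascending) scale runs Ab Bb Cb Db Eb F G.
Degree 7 is G.

G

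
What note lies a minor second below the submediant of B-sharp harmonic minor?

The submediant of B# harmonic minor is G#.
A minor second (1 semitone) below G# lands on the letter F, giving F##.

F##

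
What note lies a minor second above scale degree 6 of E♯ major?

Scale degree 6 of E# major is C##.
A minor second (1 semitone) above C## lands on the letter D, giving D#.

D#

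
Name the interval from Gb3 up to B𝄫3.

The letter names run G→B, a span of 2 letter steps, so the interval is some kind of third.
Gb to Bbb is 3 semitones. A major third is 4, so 3 makes it minor.

minor third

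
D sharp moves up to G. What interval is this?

Counting letters D–E–F–G gives a fourth.
D#→G = 4 semitones, 1 narrower than the perfect fourth (5), so diminished.

diminished fourth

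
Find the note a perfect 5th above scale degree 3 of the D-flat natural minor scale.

Cb

Scale degree 3 of Db natural minor is Fb.
A perfect fifth (7 semitones) above Fb lands on the letter C, giving Cb.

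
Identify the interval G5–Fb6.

diminished seventh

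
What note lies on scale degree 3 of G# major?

B#

Degree 3 takes the letter 2 steps above G, which is B.
In major, degree 3 sits 4 semitones above the tonic. G# + 4 semitones is pitch class 0, spelled on B as B#.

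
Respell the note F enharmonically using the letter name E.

E#

Plain E sits 1 semitone below F, so on the letter E the same pitch needs a sharp: E#.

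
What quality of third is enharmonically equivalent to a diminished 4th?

A diminished fourth spans 4 semitones.
A third spanning 4 semitones is major (the major third is 4).

major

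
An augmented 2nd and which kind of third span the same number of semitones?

minor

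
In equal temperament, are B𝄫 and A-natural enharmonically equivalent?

Yes

Bbb is pitch class 9; A is pitch class 9.
All spellings map to pitch class 9, so they are enharmonically equivalent.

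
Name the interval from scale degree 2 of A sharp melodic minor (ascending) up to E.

diminished fourth

Scale degree 2 of A# melodic minor (ascending) is B#.
B# up to E: letters B→E make it a fourth; 4 semitones makes it diminished.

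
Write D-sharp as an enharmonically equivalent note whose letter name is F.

Plain F sits 2 semitones above D#, so on the letter F the same pitch needs a double flat: Fbb.

Fbb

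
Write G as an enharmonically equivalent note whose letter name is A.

Plain A sits 2 semitones above G, so on the letter A the same pitch needs a double flat: Abb.

Abb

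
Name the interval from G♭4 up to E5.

The letter names run G→E, a span of 5 letter steps, so the interval is some kind of sixth.
Gb to E is 10 semitones. A major sixth is 9, so 10 makes it augmented.

augmented sixth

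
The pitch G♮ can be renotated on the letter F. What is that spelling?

F##

Plain F sits 2 semitones below G, so on the letter F the same pitch needs a double sharp: F##.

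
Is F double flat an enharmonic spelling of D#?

Fbb = pitch class 3 and D# = pitch class 3 — the same pitch class, so they are enharmonic equivalents.

Yes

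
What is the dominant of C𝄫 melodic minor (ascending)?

Degree 5 takes the letter 4 steps above C, which is G.
In melodic minor (ascending), degree 5 sits 7 semitones above the tonic. Cbb + 7 semitones is pitch class 5, spelled on G as Gbb.

Gbb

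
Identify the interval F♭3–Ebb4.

Counting letters F–G–A–B–C–D–E gives a seventh.
Fb→Ebb = 10 semitones, 1 narrower than the major seventh (11), so minor.

minor seventh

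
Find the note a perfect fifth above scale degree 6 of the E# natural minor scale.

G#

Scale degree 6 of E# natural minor is C#.
A perfect fifth (7 semitones) above C# lands on the letter G, giving G#.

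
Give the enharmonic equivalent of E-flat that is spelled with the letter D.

D#

Eb is pitch class 3. The letter D alone is pitch class 2.
To reach pitch class 3 from D requires an offset of +1 semitone, i.e. sharp: D#.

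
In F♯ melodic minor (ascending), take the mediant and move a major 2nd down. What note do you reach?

G

The mediant of F# melodic minor (ascending) is A.
A major second (2 semitones) below A lands on the letter G, giving G.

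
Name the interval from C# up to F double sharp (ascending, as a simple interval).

augmented fourth

The letter names run C→F, a span of 3 letter steps, so the interval is some kind of fourth.
C# to F## is 6 semitones. A perfect fourth is 5, so 6 makes it augmented.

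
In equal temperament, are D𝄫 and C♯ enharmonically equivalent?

Dbb is pitch class 0; C# is pitch class 1.
The pitch classes differ (0 vs. 1), so they are not enharmonic equivalents.

No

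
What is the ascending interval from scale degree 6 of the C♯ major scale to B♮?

minor second

Scale degree 6 of C# major is A#.
A# up to B: letters A→B make it a second; 1 semitone makes it minor.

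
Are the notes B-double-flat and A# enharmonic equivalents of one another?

No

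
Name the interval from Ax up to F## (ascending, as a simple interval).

The letter names run A→F, a span of 5 letter steps, so the interval is some kind of sixth.
A## to F## is 8 semitones. A major sixth is 9, so 8 makes it minor.

minor sixth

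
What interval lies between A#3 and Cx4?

The letter names run A→C, a span of 2 letter steps, so the interval is some kind of third.
A# to C## is 4 semitones. A major third is 4, so 4 makes it major.

major third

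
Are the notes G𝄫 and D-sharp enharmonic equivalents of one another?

Two spellings are enharmonically equivalent only if they share a pitch class.
Here Gbb → 5, D# → 3; 3 ≠ 5, so they are not.

No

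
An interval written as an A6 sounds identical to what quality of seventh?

minor

An augmented sixth spans 10 semitones.
A seventh spanning 10 semitones is minor (the major seventh is 11).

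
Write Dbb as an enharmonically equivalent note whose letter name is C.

Dbb is pitch class 0. The letter C alone is pitch class 0.
Pitch class 0 on C needs no accidental: C.

C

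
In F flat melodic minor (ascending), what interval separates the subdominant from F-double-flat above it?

The subdominant of Fb melodic minor (ascending) is Bbb.
Bbb up to Fbb: letters B→F make it a fifth; 6 semitones makes it diminished.

diminished fifth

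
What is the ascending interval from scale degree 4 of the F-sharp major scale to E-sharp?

Scale degree 4 of F# major is B.
B up to E#: letters B→E make it a fourth; 6 semitones makes it augmented.

augmented fourth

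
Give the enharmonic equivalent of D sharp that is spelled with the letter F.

D# is pitch class 3. The letter F alone is pitch class 5.
To reach pitch class 3 from F requires an offset of -2 semitones, i.e. double flat: Fbb.

Fbb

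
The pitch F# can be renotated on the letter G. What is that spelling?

Plain G sits 1 semitone above F#, so on the letter G the same pitch needs a flat: Gb.

Gb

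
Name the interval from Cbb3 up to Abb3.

major sixth

The letter names run C→A, a span of 5 letter steps, so the interval is some kind of sixth.
Cbb to Abb is 9 semitones. A major sixth is 9, so 9 makes it major.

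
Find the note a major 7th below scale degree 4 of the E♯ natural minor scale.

Scale degree 4 of E# natural minor is A#.
A major seventh (11 semitones) below A# lands on the letter B, giving B.

B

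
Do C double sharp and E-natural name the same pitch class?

No

C## is pitch class 2; E is pitch class 4.
The pitch classes differ (2 vs. 4), so they are not enharmonic equivalents.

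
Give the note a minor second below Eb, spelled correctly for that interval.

D

E down a major second is D, so the target letter is D.
From Eb, a minor second is 1 semitone down: D.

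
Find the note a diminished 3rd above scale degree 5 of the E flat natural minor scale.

Scale degree 5 of Eb natural minor is Bb.
A diminished third (2 semitones) above Bb lands on the letter D, giving Dbb.

Dbb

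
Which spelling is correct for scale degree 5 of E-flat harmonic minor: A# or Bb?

Each scale degree takes a distinct letter name. Degree 5 of a scale on E must use the letter B.
Bb and A# are enharmonically the same pitch, but only Bb uses the letter B, so it is the correct spelling here.

Bb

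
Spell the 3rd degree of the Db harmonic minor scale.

Fb

The Db harmonic minor scale runs Db Eb Fb Gb Ab Bbb C.
Degree 3 is Fb.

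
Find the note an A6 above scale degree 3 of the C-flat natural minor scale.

C

Scale degree 3 of Cb natural minor is Ebb.
An augmented sixth (10 semitones) above Ebb lands on the letter C, giving C.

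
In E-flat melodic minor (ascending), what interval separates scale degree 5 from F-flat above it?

diminished fifth

Scale degree 5 of Eb melodic minor (ascending) is Bb.
Bb up to Fb: letters B→F make it a fifth; 6 semitones makes it diminished.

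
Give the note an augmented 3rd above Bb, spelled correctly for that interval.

D#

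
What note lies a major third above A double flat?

Cb

A third above A lands on the letter C.
A major third spans 4 semitones, so Abb moves to pitch class 11. On the letter C that is Cb.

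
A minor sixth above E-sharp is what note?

C#

E up a major sixth is C#, so the target letter is C.
From E#, a minor sixth is 8 semitones up: C#.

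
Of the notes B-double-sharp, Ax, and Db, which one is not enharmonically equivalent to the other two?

A##

In 12-tone equal temperament, enharmonic equivalents share a pitch class. B## is pitch class 1; A## is pitch class 11; Db is pitch class 1.
B## and Db share pitch class 1, while A## is pitch class 11.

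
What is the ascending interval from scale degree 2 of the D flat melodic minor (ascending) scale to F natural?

Scale degree 2 of Db melodic minor (ascending) is Eb.
Eb up to F: letters E→F make it a second; 2 semitones makes it major.

major second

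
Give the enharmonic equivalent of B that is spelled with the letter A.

A##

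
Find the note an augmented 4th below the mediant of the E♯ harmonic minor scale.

D

The mediant of E# harmonic minor is G#.
An augmented fourth (6 semitones) below G# lands on the letter D, giving D.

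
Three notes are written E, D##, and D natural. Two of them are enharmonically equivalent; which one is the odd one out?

D

In 12-tone equal temperament, enharmonic equivalents share a pitch class. E is pitch class 4; D## is pitch class 4; D is pitch class 2.
E and D## share pitch class 4, while D is pitch class 2.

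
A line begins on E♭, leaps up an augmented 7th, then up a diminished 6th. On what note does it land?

Bb

An augmented seventh up from Eb is D# (letter D, 12 semitones up).
A diminished sixth up from D# is Bb (letter B, 7 semitones up).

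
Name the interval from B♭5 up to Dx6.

Counting letters B–C–D gives a third.
Bb→D## = 6 semitones, 2 wider than the major third (4), so doubly augmented.

doubly augmented third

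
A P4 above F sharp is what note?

B

A fourth above F lands on the letter B.
A perfect fourth spans 5 semitones, so F# moves to pitch class 11. On the letter B that is B.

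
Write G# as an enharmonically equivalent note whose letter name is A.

Plain A sits 1 semitone above G#, so on the letter A the same pitch needs a flat: Ab.

Ab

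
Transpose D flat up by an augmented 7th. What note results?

C#

D up a major seventh is C#, so the target letter is C.
From Db, an augmented seventh is 12 semitones up: C#.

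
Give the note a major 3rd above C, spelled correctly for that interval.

E

C up a major third is E, so the target letter is E.
From C, a major third is 4 semitones up: E.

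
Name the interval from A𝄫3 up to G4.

augmented seventh

Counting letters A–B–C–D–E–F–G gives a seventh.
Abb→G = 12 semitones, 1 wider than the major seventh (11), so augmented.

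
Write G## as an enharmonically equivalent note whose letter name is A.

A

Plain A sits at the same pitch as G##, so on the letter A the same pitch needs a natural: A.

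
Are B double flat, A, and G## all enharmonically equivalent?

Bbb is pitch class 9; A is pitch class 9; G## is pitch class 9.
All spellings map to pitch class 9, so they are enharmonically equivalent.

Yes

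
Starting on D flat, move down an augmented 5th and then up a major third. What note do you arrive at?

Bbb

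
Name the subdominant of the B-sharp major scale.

E#

Degree 4 takes the letter 3 steps above B, which is E.
In major, degree 4 sits 5 semitones above the tonic. B# + 5 semitones is pitch class 5, spelled on E as E#.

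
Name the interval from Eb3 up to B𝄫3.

Counting letters E–F–G–A–B gives a fifth.
Eb→Bbb = 6 semitones, 1 narrower than the perfect fifth (7), so diminished.

diminished fifth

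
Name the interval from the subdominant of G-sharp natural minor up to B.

The subdominant of G# natural minor is C#.
C# up to B: letters C→B make it a seventh; 10 semitones makes it minor.

minor seventh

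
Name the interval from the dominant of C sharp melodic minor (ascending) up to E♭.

The dominant of C# melodic minor (ascending) is G#.
G# up to Eb: letters G→E make it a sixth; 7 semitones makes it diminished.

diminished sixth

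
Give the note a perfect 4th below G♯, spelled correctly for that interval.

D#

G down a perfect fourth is D, so the target letter is D.
From G#, a perfect fourth is 5 semitones down: D#.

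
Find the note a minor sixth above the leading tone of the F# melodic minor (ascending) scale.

The leading tone of F# melodic minor (ascending) is E#.
A minor sixth (8 semitones) above E# lands on the letter C, giving C#.

C#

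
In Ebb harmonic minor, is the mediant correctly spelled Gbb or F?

Gbb

Each scale degree takes a distinct letter name. Degree 3 of a scale on E must use the letter G.
Gbb and F are enharmonically the same pitch, but only Gbb uses the letter G, so it is the correct spelling here.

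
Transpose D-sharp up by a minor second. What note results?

E

A second above D lands on the letter E.
A minor second spans 1 semitone, so D# moves to pitch class 4. On the letter E that is E.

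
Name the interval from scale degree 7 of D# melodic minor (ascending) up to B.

Scale degree 7 of D# melodic minor (ascending) is C##.
C## up to B: letters C→B make it a seventh; 9 semitones makes it diminished.

diminished seventh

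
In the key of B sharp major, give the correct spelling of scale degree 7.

A##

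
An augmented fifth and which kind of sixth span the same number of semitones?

An augmented fifth spans 8 semitones.
A sixth spanning 8 semitones is minor (the major sixth is 9).

minor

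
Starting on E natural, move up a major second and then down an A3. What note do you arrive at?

A major second up from E is F# (letter F, 2 semitones up).
An augmented third down from F# is Db (letter D, 5 semitones down).

Db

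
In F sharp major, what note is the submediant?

D#

The F# major scale runs F# G# A# B C# D# E#.
Degree 6 is D#.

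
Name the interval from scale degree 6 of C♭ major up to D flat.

Scale degree 6 of Cb major is Ab.
Ab up to Db: letters A→D make it a fourth; 5 semitones makes it perfect.

perfect fourth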